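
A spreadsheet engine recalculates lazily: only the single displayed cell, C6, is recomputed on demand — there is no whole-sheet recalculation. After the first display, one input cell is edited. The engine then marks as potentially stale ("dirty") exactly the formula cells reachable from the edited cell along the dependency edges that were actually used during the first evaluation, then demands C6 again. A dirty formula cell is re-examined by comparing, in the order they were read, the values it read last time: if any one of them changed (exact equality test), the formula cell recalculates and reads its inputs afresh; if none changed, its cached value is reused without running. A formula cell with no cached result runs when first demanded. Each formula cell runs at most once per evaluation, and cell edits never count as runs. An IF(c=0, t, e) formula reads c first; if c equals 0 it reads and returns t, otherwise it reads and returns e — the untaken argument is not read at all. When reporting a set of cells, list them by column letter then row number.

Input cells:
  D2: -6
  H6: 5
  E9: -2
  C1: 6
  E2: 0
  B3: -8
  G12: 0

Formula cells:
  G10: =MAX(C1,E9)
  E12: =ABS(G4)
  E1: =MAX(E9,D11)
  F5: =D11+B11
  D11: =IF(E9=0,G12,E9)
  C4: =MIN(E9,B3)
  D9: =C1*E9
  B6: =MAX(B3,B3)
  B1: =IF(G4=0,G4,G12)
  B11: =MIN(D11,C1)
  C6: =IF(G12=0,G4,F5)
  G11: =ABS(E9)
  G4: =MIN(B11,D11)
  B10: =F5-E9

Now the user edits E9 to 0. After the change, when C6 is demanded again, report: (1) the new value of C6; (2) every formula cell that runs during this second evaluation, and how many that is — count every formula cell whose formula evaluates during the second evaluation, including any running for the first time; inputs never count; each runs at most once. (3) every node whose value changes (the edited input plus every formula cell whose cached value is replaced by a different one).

First evaluation (everything demanded from the output):
  D11 = IF(E9=0: E9=-2 -> else branch E9) = -2
  B11 = MIN(-2, 6) = -2
  G4 = MIN(-2, -2) = -2
  C6 = IF(G12=0: G12=0 -> then branch G4) = -2

Propagation after the edit:
  D11: runs — E9 -2->0; E9 -2->0; result 0.
  B11: runs — D11 -2->0; result 0.
  G4: runs — B11 -2->0; D11 -2->0; result 0.
  C6: runs — G4 -2->0; result 0.

New value of C6: 0.
Formula cells that run: B11, C6, D11, G4 — 4 in total.
Values that change: B11, C6, D11, E9, G4.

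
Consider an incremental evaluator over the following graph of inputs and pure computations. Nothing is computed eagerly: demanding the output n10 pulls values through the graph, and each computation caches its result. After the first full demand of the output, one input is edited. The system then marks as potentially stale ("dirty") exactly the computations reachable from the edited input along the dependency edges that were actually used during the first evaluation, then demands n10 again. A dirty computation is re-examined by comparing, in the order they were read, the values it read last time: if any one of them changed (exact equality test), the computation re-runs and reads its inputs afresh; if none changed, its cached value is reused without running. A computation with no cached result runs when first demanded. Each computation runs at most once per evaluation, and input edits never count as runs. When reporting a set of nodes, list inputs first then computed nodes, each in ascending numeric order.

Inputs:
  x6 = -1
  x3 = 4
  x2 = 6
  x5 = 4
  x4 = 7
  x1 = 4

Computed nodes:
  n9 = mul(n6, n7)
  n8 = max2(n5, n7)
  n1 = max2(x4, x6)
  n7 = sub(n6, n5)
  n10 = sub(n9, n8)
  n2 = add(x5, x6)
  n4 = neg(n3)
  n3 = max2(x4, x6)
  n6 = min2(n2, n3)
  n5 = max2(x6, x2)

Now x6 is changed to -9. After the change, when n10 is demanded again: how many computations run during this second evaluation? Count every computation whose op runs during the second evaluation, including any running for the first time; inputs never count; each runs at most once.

Initial pass — values computed on the first demand:
  n2 = add(4, -1) = 3
  n3 = max2(7, -1) = 7
  n5 = max2(-1, 6) = 6
  n6 = min2(3, 7) = 3
  n7 = sub(3, 6) = -3
  n8 = max2(6, -3) = 6
  n9 = mul(3, -3) = -9
  n10 = sub(-9, 6) = -15

Second demand — change propagation:
  n2: re-runs because x6 -1->-9; new result -5.
  n3: re-runs because x6 -1->-9; new result 7 (unchanged).
  n5: re-runs because x6 -1->-9; new result 6 (unchanged).
  n6: re-runs because n2 3->-5; new result -5.
  n7: re-runs because n6 3->-5; new result -11.
  n8: re-runs because n7 -3->-11; new result 6 (unchanged).
  n9: re-runs because n6 3->-5; n7 -3->-11; new result 55.
  n10: re-runs because n9 -9->55; new result 49.

Run set: n2, n3, n5, n6, n7, n8, n9, n10 (8 run).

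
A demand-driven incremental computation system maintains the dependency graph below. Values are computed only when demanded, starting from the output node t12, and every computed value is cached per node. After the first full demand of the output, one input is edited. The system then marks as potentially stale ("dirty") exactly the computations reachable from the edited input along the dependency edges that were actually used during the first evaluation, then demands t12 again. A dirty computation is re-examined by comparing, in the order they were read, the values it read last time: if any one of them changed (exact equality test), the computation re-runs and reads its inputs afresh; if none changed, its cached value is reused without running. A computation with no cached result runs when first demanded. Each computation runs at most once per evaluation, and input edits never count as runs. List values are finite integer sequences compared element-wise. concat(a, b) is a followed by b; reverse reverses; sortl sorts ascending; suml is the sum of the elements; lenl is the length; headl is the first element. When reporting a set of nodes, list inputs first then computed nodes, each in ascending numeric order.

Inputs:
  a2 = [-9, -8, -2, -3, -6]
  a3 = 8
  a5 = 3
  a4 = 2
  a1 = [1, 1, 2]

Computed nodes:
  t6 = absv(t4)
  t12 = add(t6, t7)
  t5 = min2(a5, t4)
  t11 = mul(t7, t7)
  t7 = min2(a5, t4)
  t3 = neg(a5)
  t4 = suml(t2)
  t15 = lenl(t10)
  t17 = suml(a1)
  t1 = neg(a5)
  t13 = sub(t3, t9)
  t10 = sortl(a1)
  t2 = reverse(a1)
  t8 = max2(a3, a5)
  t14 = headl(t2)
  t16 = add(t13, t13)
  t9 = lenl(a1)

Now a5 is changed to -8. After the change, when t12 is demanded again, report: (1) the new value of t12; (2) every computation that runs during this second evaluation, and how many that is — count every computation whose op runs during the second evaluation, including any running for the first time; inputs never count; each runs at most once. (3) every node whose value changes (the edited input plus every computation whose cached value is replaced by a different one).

First evaluation (everything demanded from the output):
  t2 = reverse([1, 1, 2]) = [2, 1, 1]
  t4 = suml([2, 1, 1]) = 4
  t6 = absv(4) = 4
  t7 = min2(3, 4) = 3
  t12 = add(4, 3) = 7

Propagation after the edit:
  t7: runs — a5 3->-8; result -8.
  t12: runs — t7 3->-8; result -4.

New value of t12: -4.
Computations that run: t7, t12 — 2 in total.
Values that change: a5, t7, t12.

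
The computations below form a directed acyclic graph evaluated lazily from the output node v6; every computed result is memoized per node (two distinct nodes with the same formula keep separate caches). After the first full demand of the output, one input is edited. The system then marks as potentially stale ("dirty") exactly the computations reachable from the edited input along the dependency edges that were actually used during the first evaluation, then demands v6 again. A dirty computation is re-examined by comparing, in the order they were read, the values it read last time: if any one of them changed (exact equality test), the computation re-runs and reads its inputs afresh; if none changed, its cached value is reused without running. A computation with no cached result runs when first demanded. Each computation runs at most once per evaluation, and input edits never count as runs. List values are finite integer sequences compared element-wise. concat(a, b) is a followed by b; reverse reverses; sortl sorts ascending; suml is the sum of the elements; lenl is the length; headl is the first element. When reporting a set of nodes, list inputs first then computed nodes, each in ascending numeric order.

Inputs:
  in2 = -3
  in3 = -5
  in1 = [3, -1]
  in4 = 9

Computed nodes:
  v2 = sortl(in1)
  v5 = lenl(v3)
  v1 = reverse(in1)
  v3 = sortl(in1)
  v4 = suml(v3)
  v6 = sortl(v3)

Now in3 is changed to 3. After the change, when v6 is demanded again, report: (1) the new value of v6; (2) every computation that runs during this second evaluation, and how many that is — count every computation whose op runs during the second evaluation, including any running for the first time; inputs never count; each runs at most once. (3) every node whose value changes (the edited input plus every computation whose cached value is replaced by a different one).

First demand of the output computes:
  v3 = sortl([3, -1]) = [-1, 3]
  v6 = sortl([-1, 3]) = [-1, 3]

After the edit, cleaning proceeds:
  no node depends on in3 at all; the second demand re-runs nothing.

Note the shortcut — nothing in the graph depends on in3 at all, so no recomputation happens.

Demanding v6 again yields [-1, 3].
0 computations run: none.
The nodes whose values change: in3.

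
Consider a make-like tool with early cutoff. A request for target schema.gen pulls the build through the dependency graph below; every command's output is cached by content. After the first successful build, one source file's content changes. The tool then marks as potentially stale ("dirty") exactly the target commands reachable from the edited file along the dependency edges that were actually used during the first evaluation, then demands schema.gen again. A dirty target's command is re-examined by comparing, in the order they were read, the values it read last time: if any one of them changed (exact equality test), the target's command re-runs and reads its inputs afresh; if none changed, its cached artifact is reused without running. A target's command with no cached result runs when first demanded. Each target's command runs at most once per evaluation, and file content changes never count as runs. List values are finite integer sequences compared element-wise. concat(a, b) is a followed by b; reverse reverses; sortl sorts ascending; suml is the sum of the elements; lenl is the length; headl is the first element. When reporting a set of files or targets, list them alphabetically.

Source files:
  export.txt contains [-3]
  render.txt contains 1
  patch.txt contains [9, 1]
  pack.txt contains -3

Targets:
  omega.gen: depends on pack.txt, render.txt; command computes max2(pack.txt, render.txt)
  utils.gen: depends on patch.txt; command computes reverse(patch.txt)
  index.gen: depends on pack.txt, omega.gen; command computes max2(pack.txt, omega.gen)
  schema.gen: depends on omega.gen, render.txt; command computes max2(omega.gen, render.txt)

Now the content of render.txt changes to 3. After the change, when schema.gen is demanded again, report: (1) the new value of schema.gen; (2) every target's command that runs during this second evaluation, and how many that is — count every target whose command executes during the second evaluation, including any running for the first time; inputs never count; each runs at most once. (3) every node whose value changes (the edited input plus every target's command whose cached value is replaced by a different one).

Demanding schema.gen again yields 3.
2 target commands run: omega.gen, schema.gen.
The nodes whose values change: omega.gen, render.txt, schema.gen.

First demand of the output computes:
  omega.gen = max2(-3, 1) = 1
  schema.gen = max2(1, 1) = 1

After the edit, cleaning proceeds:
  omega.gen: a read changed (render.txt 1->3) — executes, giving 3.
  schema.gen: a read changed (omega.gen 1->3; render.txt 1->3) — executes, giving 3.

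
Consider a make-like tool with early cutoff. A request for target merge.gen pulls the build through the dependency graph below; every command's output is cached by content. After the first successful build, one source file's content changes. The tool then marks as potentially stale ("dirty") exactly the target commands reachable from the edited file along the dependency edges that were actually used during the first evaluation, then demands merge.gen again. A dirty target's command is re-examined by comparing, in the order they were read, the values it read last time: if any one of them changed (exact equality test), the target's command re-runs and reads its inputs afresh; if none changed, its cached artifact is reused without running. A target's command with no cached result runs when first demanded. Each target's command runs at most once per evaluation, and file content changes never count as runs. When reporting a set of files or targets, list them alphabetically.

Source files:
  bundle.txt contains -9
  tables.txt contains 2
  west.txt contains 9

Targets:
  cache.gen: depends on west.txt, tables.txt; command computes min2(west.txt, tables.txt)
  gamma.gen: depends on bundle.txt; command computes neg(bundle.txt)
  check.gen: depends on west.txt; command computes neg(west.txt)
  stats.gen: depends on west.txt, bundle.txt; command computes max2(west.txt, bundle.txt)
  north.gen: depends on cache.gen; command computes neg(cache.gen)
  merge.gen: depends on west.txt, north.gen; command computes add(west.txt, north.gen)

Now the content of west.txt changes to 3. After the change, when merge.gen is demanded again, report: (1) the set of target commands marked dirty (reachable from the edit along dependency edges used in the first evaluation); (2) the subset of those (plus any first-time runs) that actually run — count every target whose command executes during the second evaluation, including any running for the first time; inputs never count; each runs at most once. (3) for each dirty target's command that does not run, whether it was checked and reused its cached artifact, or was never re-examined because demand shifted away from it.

The edit dirties: cache.gen, merge.gen, north.gen.
2 target commands run: cache.gen, merge.gen.
Cache hits after checking: north.gen.
Note where the cutoff bites: north.gen is checked, finds nothing changed, and keeps its cache.

First demand of the output computes:
  cache.gen = min2(9, 2) = 2
  north.gen = neg(2) = -2
  merge.gen = add(9, -2) = 7

After the edit, cleaning proceeds:
  cache.gen: a read changed (west.txt 9->3) — executes, giving 2 — identical to its old value.
  north.gen: dirty, but its reads are unchanged (cache.gen unchanged); cached -2 stands.
  merge.gen: a read changed (west.txt 9->3) — executes, giving 1.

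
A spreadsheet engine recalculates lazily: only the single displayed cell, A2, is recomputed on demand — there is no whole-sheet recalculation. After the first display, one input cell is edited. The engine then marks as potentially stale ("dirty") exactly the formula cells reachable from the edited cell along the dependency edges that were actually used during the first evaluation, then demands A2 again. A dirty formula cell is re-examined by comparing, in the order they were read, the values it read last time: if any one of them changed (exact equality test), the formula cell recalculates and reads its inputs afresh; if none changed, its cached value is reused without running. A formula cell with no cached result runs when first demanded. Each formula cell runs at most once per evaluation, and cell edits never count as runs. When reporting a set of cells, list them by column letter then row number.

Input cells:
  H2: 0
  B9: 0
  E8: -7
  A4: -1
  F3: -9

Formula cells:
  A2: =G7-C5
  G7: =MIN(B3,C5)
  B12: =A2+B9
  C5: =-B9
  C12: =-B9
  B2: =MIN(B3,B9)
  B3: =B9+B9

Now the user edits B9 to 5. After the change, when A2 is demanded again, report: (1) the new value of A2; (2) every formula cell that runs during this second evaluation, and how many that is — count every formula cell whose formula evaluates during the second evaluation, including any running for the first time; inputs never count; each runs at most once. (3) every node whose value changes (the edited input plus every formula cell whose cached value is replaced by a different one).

New value of A2: 0.
Formula cells that run: A2, B3, C5, G7 — 4 in total.
Values that change: B3, B9, C5, G7.

First evaluation (everything demanded from the output):
  B3 = 0 + 0 = 0
  C5 = -(0) = 0
  G7 = MIN(0, 0) = 0
  A2 = 0 - 0 = 0

Propagation after the edit:
  B3: runs — B9 0->5; B9 0->5; result 10.
  C5: runs — B9 0->5; result -5.
  G7: runs — B3 0->10; C5 0->-5; result -5.
  A2: runs — G7 0->-5; C5 0->-5; result 0 (same value as before).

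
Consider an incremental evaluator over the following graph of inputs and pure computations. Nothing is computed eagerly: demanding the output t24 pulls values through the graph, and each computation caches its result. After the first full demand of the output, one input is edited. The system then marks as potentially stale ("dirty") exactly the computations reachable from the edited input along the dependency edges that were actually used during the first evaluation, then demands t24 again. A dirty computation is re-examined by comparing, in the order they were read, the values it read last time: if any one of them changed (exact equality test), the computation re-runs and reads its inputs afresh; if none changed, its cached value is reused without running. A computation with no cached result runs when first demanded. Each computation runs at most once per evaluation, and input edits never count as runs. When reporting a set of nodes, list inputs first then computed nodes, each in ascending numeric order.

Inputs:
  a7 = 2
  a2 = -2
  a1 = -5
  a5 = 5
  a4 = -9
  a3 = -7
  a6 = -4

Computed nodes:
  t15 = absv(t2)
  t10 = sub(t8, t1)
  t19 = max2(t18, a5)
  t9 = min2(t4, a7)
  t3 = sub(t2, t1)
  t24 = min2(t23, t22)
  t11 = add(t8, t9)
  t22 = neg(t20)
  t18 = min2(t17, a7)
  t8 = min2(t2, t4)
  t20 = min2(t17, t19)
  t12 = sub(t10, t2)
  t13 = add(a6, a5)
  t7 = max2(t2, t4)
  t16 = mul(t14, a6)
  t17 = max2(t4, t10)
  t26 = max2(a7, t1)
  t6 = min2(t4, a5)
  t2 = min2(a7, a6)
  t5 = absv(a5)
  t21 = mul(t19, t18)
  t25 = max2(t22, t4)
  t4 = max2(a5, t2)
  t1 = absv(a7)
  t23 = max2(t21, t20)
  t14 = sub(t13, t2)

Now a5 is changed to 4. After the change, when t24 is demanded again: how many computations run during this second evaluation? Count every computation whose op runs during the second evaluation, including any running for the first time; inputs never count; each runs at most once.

Run set: t4, t8, t17, t18, t19, t20, t21, t22, t23, t24 (10 run).
The important point: at t10 every value read last time is unchanged, so the dirty flag clears without a run.

Initial pass — values computed on the first demand:
  t1 = absv(2) = 2
  t2 = min2(2, -4) = -4
  t4 = max2(5, -4) = 5
  t8 = min2(-4, 5) = -4
  t10 = sub(-4, 2) = -6
  t17 = max2(5, -6) = 5
  t18 = min2(5, 2) = 2
  t19 = max2(2, 5) = 5
  t20 = min2(5, 5) = 5
  t21 = mul(5, 2) = 10
  t22 = neg(5) = -5
  t23 = max2(10, 5) = 10
  t24 = min2(10, -5) = -5

Second demand — change propagation:
  t4: re-runs because a5 5->4; new result 4.
  t8: re-runs because t4 5->4; new result -4 (unchanged).
  t10: re-examined; everything it read last time is the same (t8 unchanged, t1 unchanged) — cache -6 kept, no run.
  t17: re-runs because t4 5->4; new result 4.
  t18: re-runs because t17 5->4; new result 2 (unchanged).
  t19: re-runs because a5 5->4; new result 4.
  t20: re-runs because t17 5->4; t19 5->4; new result 4.
  t21: re-runs because t19 5->4; new result 8.
  t22: re-runs because t20 5->4; new result -4.
  t23: re-runs because t21 10->8; t20 5->4; new result 8.
  t24: re-runs because t23 10->8; t22 -5->-4; new result -4.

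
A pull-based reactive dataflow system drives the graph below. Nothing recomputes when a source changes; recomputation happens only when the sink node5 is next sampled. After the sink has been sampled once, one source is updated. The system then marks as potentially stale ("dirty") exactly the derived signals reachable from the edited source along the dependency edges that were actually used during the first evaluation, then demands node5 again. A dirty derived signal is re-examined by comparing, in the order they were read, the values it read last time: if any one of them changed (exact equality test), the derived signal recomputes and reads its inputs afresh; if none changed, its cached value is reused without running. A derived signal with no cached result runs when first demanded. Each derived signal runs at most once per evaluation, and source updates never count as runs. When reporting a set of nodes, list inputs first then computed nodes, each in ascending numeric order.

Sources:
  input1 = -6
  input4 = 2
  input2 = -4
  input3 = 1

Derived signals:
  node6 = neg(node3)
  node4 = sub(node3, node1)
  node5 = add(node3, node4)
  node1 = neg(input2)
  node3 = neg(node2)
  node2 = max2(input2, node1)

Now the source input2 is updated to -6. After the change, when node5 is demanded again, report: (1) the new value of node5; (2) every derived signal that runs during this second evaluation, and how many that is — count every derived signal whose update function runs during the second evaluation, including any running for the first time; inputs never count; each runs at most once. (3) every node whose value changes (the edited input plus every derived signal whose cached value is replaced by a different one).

First evaluation (everything demanded from the output):
  node1 = neg(-4) = 4
  node2 = max2(-4, 4) = 4
  node3 = neg(4) = -4
  node4 = sub(-4, 4) = -8
  node5 = add(-4, -8) = -12

Propagation after the edit:
  node1: runs — input2 -4->-6; result 6.
  node2: runs — input2 -4->-6; node1 4->6; result 6.
  node3: runs — node2 4->6; result -6.
  node4: runs — node3 -4->-6; node1 4->6; result -12.
  node5: runs — node3 -4->-6; node4 -8->-12; result -18.

New value of node5: -18.
Derived signals that run: node1, node2, node3, node4, node5 — 5 in total.
Values that change: input2, node1, node2, node3, node4, node5.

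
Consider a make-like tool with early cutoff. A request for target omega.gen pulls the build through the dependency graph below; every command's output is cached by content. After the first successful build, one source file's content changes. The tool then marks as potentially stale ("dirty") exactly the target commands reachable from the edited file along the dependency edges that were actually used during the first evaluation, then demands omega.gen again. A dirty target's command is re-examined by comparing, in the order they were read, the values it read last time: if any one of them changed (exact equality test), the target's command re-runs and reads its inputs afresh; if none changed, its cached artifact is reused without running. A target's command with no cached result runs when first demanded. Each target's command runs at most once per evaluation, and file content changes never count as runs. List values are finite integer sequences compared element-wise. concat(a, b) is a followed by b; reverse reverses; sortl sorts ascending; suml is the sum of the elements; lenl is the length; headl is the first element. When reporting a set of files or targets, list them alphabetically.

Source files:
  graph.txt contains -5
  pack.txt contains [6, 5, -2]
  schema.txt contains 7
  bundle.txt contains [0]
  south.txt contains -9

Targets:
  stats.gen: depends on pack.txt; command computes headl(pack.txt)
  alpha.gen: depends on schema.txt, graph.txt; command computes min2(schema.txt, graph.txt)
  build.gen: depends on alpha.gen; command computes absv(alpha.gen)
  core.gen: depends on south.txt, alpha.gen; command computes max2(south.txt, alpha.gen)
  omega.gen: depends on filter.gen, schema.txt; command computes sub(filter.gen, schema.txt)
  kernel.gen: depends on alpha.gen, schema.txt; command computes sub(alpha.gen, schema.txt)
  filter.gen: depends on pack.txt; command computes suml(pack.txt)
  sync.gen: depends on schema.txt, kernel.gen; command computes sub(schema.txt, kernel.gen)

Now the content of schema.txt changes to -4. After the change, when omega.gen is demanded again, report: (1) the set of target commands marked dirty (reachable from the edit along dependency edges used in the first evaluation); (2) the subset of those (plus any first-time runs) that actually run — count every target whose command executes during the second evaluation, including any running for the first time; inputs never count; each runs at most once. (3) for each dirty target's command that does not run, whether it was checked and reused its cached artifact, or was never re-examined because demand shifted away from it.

First demand of the output computes:
  filter.gen = suml([6, 5, -2]) = 9
  omega.gen = sub(9, 7) = 2

After the edit, cleaning proceeds:
  omega.gen: a read changed (schema.txt 7->-4) — executes, giving 13.

The edit dirties: omega.gen.
1 target commands run: omega.gen.
No dirty target's command escaped a run.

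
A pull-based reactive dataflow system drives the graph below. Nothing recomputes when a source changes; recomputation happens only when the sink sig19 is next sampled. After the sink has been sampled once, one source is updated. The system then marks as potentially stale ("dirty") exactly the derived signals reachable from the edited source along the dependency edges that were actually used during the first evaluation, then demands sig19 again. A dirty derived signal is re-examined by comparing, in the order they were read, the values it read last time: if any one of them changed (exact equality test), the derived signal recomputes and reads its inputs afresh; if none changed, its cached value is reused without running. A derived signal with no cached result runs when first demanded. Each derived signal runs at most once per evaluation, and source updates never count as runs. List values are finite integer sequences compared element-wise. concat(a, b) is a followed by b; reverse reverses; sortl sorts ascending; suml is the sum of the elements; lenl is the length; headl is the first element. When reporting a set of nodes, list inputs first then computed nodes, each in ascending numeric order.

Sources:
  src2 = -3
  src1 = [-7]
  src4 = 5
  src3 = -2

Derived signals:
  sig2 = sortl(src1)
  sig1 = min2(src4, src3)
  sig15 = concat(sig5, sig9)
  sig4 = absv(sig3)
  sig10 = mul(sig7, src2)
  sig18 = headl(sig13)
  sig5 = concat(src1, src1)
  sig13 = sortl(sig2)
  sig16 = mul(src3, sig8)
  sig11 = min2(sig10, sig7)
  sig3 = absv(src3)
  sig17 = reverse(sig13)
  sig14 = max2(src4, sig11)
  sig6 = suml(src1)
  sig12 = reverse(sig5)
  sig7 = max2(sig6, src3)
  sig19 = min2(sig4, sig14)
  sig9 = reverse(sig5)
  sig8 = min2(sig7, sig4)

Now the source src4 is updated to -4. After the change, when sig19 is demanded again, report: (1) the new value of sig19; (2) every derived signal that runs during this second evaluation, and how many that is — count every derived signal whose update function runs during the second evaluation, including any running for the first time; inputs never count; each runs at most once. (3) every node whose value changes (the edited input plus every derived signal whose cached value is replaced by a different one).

New value of sig19: -2.
Derived signals that run: sig14, sig19 — 2 in total.
Values that change: src4, sig14, sig19.

First evaluation (everything demanded from the output):
  sig3 = absv(-2) = 2
  sig4 = absv(2) = 2
  sig6 = suml([-7]) = -7
  sig7 = max2(-7, -2) = -2
  sig10 = mul(-2, -3) = 6
  sig11 = min2(6, -2) = -2
  sig14 = max2(5, -2) = 5
  sig19 = min2(2, 5) = 2

Propagation after the edit:
  sig14: runs — src4 5->-4; result -2.
  sig19: runs — sig14 5->-2; result -2.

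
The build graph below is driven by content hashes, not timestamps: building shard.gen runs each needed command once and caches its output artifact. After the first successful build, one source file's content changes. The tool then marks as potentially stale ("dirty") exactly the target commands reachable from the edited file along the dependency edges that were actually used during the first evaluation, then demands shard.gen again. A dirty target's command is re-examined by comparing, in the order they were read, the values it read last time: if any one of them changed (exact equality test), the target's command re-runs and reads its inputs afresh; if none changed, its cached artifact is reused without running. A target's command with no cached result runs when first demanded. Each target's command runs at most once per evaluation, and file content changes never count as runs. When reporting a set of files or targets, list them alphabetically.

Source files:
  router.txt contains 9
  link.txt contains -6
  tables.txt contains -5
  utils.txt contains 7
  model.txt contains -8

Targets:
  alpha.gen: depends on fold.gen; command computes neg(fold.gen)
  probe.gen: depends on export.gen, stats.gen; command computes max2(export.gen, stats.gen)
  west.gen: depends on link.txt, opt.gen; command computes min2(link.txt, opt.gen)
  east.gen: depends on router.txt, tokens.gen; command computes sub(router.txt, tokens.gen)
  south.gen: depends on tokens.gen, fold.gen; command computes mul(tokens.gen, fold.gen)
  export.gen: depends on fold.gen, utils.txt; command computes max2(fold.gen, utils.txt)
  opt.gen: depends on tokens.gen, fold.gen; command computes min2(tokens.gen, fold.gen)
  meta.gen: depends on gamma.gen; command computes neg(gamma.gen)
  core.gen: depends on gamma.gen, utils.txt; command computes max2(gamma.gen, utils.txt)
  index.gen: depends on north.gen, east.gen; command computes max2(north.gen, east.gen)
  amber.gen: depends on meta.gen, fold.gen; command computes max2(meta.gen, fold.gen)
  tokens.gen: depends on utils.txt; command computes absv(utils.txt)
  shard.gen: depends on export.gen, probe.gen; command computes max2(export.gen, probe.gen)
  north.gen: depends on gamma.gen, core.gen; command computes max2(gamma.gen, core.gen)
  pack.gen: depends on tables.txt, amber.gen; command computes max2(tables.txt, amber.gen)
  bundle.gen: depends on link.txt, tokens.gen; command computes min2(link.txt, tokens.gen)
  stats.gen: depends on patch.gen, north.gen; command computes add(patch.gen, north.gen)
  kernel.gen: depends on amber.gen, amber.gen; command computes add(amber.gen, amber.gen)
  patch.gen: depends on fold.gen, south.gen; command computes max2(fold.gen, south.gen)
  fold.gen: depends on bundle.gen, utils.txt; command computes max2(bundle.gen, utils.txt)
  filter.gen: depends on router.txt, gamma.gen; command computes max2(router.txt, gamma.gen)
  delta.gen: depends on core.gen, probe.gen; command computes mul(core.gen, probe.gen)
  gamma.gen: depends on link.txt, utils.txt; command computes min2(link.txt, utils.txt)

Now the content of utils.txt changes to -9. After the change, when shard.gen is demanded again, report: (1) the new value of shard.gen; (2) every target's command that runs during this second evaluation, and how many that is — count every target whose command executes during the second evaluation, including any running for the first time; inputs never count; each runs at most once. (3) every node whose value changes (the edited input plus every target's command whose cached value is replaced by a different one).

shard.gen now evaluates to -6.
Run set: bundle.gen, core.gen, export.gen, fold.gen, gamma.gen, north.gen, patch.gen, probe.gen, shard.gen, south.gen, stats.gen, tokens.gen (12 run).
Changed values: core.gen, export.gen, fold.gen, gamma.gen, north.gen, patch.gen, probe.gen, shard.gen, south.gen, stats.gen, tokens.gen, utils.txt.

Initial pass — values computed on the first demand:
  gamma.gen = min2(-6, 7) = -6
  core.gen = max2(-6, 7) = 7
  north.gen = max2(-6, 7) = 7
  tokens.gen = absv(7) = 7
  bundle.gen = min2(-6, 7) = -6
  fold.gen = max2(-6, 7) = 7
  export.gen = max2(7, 7) = 7
  south.gen = mul(7, 7) = 49
  patch.gen = max2(7, 49) = 49
  stats.gen = add(49, 7) = 56
  probe.gen = max2(7, 56) = 56
  shard.gen = max2(7, 56) = 56

Second demand — change propagation:
  gamma.gen: re-runs because utils.txt 7->-9; new result -9.
  core.gen: re-runs because gamma.gen -6->-9; utils.txt 7->-9; new result -9.
  north.gen: re-runs because gamma.gen -6->-9; core.gen 7->-9; new result -9.
  tokens.gen: re-runs because utils.txt 7->-9; new result 9.
  bundle.gen: re-runs because tokens.gen 7->9; new result -6 (unchanged).
  fold.gen: re-runs because utils.txt 7->-9; new result -6.
  export.gen: re-runs because fold.gen 7->-6; utils.txt 7->-9; new result -6.
  south.gen: re-runs because tokens.gen 7->9; fold.gen 7->-6; new result -54.
  patch.gen: re-runs because fold.gen 7->-6; south.gen 49->-54; new result -6.
  stats.gen: re-runs because patch.gen 49->-6; north.gen 7->-9; new result -15.
  probe.gen: re-runs because export.gen 7->-6; stats.gen 56->-15; new result -6.
  shard.gen: re-runs because export.gen 7->-6; probe.gen 56->-6; new result -6.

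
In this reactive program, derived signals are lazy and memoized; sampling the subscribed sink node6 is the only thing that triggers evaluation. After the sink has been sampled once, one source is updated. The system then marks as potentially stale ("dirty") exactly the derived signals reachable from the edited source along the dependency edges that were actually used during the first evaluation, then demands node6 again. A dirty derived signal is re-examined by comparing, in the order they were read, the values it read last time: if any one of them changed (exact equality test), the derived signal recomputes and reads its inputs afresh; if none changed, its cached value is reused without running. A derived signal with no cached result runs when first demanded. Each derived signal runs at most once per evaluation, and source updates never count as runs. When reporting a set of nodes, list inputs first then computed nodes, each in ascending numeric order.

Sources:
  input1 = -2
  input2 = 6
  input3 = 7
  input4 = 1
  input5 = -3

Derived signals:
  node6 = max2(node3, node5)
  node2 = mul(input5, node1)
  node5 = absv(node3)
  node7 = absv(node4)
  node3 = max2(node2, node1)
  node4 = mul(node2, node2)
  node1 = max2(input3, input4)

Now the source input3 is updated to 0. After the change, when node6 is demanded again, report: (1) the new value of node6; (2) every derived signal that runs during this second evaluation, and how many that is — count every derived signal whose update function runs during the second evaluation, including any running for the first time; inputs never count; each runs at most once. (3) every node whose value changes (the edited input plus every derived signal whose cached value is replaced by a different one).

Demanding node6 again yields 1.
5 derived signals run: node1, node2, node3, node5, node6.
The nodes whose values change: input3, node1, node2, node3, node5, node6.

First demand of the output computes:
  node1 = max2(7, 1) = 7
  node2 = mul(-3, 7) = -21
  node3 = max2(-21, 7) = 7
  node5 = absv(7) = 7
  node6 = max2(7, 7) = 7

After the edit, cleaning proceeds:
  node1: a read changed (input3 7->0) — executes, giving 1.
  node2: a read changed (node1 7->1) — executes, giving -3.
  node3: a read changed (node2 -21->-3; node1 7->1) — executes, giving 1.
  node5: a read changed (node3 7->1) — executes, giving 1.
  node6: a read changed (node3 7->1; node5 7->1) — executes, giving 1.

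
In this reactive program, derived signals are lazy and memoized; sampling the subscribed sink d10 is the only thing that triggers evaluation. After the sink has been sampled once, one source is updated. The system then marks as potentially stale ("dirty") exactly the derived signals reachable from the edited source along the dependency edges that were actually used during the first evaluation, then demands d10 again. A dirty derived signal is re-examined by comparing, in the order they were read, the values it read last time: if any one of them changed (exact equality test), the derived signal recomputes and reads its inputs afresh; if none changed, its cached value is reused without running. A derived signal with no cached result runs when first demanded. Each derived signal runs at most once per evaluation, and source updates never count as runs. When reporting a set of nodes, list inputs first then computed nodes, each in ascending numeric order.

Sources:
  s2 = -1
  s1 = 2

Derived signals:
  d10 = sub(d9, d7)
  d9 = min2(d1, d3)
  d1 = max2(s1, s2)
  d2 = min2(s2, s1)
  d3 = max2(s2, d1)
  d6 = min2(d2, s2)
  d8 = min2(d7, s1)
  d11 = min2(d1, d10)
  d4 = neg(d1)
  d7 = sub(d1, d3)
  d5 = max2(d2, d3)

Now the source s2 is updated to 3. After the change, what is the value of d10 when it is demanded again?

Demanding d10 again yields 3.

First demand of the output computes:
  d1 = max2(2, -1) = 2
  d3 = max2(-1, 2) = 2
  d7 = sub(2, 2) = 0
  d9 = min2(2, 2) = 2
  d10 = sub(2, 0) = 2

After the edit, cleaning proceeds:
  d1: a read changed (s2 -1->3) — executes, giving 3.
  d3: a read changed (s2 -1->3; d1 2->3) — executes, giving 3.
  d7: a read changed (d1 2->3; d3 2->3) — executes, giving 0 — identical to its old value.
  d9: a read changed (d1 2->3; d3 2->3) — executes, giving 3.
  d10: a read changed (d9 2->3) — executes, giving 3.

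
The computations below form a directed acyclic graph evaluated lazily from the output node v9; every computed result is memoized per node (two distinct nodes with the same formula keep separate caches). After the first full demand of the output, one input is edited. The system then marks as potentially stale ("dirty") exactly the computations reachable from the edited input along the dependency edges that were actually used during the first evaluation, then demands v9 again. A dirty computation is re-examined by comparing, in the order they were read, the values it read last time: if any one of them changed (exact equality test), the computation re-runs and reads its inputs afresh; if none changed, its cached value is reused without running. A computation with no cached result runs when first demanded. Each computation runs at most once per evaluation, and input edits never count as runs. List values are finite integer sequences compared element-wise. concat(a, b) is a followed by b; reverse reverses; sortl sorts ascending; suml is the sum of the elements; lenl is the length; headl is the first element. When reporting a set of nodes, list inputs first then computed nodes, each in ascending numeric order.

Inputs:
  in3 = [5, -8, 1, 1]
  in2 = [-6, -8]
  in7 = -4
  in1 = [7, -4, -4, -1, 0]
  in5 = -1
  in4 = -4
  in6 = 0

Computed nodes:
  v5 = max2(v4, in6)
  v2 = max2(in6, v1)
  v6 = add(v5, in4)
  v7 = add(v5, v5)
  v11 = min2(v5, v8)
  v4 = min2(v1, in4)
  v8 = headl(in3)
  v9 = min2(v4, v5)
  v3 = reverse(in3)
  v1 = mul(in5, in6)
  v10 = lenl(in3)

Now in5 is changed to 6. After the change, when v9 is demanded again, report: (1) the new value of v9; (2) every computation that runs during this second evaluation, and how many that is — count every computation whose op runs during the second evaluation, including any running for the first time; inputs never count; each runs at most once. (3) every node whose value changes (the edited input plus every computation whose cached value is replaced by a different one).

First demand of the output computes:
  v1 = mul(-1, 0) = 0
  v4 = min2(0, -4) = -4
  v5 = max2(-4, 0) = 0
  v9 = min2(-4, 0) = -4

After the edit, cleaning proceeds:
  v1: a read changed (in5 -1->6) — executes, giving 0 — identical to its old value.
  v4: dirty, but its reads are unchanged (v1 unchanged, in4 unchanged); cached -4 stands.
  v5: dirty, but its reads are unchanged (v4 unchanged, in6 unchanged); cached 0 stands.
  v9: dirty, but its reads are unchanged (v4 unchanged, v5 unchanged); cached -4 stands.

Note the absorption at v1: it re-runs yet its value is the same, leaving the output's value untouched.

Demanding v9 again yields -4.
1 computations run: v1.
The nodes whose values change: in5.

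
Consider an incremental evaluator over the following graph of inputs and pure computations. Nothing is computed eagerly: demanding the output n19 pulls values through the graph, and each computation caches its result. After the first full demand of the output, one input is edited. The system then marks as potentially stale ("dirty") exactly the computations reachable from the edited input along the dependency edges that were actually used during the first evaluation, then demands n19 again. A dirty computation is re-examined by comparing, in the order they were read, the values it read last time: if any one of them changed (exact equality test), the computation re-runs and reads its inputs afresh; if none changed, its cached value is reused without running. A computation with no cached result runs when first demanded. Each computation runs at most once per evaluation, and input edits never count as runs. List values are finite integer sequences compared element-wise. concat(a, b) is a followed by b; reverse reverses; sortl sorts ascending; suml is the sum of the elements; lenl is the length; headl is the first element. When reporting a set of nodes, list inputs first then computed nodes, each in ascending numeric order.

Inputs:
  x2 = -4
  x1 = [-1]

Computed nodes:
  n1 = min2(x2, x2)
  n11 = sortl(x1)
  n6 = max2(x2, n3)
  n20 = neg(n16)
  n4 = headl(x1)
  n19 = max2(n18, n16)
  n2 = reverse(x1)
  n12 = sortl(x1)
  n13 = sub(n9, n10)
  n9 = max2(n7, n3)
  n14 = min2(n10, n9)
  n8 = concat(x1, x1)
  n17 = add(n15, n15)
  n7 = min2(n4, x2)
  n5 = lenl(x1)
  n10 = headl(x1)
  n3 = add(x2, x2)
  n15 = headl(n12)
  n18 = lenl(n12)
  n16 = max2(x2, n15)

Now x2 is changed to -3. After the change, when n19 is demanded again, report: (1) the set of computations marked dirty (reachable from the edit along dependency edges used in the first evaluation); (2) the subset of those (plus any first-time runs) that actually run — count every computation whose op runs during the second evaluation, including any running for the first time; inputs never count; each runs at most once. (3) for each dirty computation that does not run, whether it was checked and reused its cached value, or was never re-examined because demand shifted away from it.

Initial pass — values computed on the first demand:
  n12 = sortl([-1]) = [-1]
  n15 = headl([-1]) = -1
  n16 = max2(-4, -1) = -1
  n18 = lenl([-1]) = 1
  n19 = max2(1, -1) = 1

Second demand — change propagation:
  n16: re-runs because x2 -4->-3; new result -1 (unchanged).
  n19: re-examined; everything it read last time is the same (n18 unchanged, n16 unchanged) — cache 1 kept, no run.

The important point: n16 recomputes to an identical value, and the output ends up unchanged.

Dirty set: n16, n19.
Run set: n16 (1 run).
Re-examined without running (cache reused): n19.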